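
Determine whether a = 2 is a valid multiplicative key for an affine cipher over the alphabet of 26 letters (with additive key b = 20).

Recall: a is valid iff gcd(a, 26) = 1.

Step 1: Compute gcd(2, 26).
Step 2: gcd(2, 26) = 2.
Since gcd = 2 != 1, 2 shares a common factor with 26, so it cannot be used.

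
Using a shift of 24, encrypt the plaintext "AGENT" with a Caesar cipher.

Step 1: For each letter, shift forward by 24 positions (mod 26).
  A (position 0) -> position (0+24) mod 26 = 24 -> Y
  G (position 6) -> position (6+24) mod 26 = 4 -> E
  E (position 4) -> position (4+24) mod 26 = 2 -> C
  N (position 13) -> position (13+24) mod 26 = 11 -> L
  T (position 19) -> position (19+24) mod 26 = 17 -> R
Result: YECLR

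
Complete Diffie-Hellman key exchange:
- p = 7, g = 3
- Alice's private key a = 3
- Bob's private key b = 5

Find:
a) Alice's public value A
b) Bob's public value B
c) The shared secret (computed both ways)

Step 1: A = g^a mod p = 3^3 mod 7 = 6.
Step 2: B = g^b mod p = 3^5 mod 7 = 5.
Step 3: Alice computes s = B^a mod p = 5^3 mod 7 = 6.
Step 4: Bob computes s = A^b mod p = 6^5 mod 7 = 6.
Both sides agree: shared secret = 6.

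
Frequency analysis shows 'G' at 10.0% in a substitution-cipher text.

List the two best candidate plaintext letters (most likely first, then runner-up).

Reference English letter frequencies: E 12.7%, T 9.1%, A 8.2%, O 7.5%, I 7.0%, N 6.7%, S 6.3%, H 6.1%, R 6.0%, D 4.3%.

Step 1: Observed frequency of 'G' is 10.0%.
Step 2: Compute distances to each reference frequency and sort:
  T (9.1%): difference = 0.9% <-- BEST
  A (8.2%): difference = 1.8% <-- RUNNER-UP
  O (7.5%): difference = 2.5%
  E (12.7%): difference = 2.7%
  I (7.0%): difference = 3.0%
Step 3: Most likely is 'T' (9.1%, diff 0.9%); second most likely is 'A' (8.2%, diff 1.8%).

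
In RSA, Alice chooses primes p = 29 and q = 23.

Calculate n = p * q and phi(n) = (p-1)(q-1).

Step 1: n = p * q = 29 * 23 = 667.
Step 2: phi(n) = (p-1)(q-1) = 28 * 22 = 616.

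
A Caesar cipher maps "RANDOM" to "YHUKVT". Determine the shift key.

Step 1: Compare first letters: R (position 17) -> Y (position 24).
Step 2: Shift = (24 - 17) mod 26 = 7.
The shift value is 7.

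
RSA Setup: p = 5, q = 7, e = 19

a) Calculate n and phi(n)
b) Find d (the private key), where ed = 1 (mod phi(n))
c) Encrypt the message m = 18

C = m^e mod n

Step 1: n = 5 * 7 = 35.
Step 2: phi(n) = (5-1)(7-1) = 4 * 6 = 24.
Step 3: Find d = 19^(-1) mod 24 = 19.
  Verify: 19 * 19 = 361 = 1 (mod 24).
Step 4: C = 18^19 mod 35 = 32.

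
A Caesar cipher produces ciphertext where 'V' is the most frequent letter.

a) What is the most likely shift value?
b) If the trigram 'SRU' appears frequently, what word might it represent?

Step 1: In English, 'E' is the most frequent letter (12.7%).
Step 2: The most frequent ciphertext letter is 'V' (position 21).
Step 3: Shift = (21 - 4) mod 26 = 17.
Step 4: Decrypt 'SRU' by shifting back 17:
  S -> B
  R -> A
  U -> D
Step 5: 'SRU' decrypts to 'BAD'.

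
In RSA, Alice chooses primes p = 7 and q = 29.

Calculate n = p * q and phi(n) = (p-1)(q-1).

Step 1: n = p * q = 7 * 29 = 203.
Step 2: phi(n) = (p-1)(q-1) = 6 * 28 = 168.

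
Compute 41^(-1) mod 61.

Step 1: We need x such that 41 * x = 1 (mod 61).
Step 2: Using the extended Euclidean algorithm or trial:
  41 * 3 = 123 = 2 * 61 + 1.
Step 3: Since 123 mod 61 = 1, the inverse is x = 3.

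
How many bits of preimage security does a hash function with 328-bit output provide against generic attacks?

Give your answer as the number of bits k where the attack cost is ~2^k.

Step 1: The hash has a 328-bit output.
Step 2: Preimage resistance means: given a digest h(x), it should be infeasible to find any input that hashes to it.
With a 328-bit output there are 2^328 possible digests, so a generic brute-force preimage search costs about 2^328 evaluations.
Step 3: Security level = 328 bits.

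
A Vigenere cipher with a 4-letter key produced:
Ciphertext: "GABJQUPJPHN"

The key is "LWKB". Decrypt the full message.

Step 1: Key 'LWKB' has length 4. Extended key: LWKBLWKBLWK
Step 2: Decrypt each position:
  G(6) - L(11) = 21 = V
  A(0) - W(22) = 4 = E
  B(1) - K(10) = 17 = R
  J(9) - B(1) = 8 = I
  Q(16) - L(11) = 5 = F
  U(20) - W(22) = 24 = Y
  P(15) - K(10) = 5 = F
  J(9) - B(1) = 8 = I
  P(15) - L(11) = 4 = E
  H(7) - W(22) = 11 = L
  N(13) - K(10) = 3 = D
Plaintext: VERIFYFIELD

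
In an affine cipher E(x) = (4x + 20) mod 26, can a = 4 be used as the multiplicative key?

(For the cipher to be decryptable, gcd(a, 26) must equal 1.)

Step 1: Compute gcd(4, 26).
Step 2: gcd(4, 26) = 2.
Since gcd = 2 != 1, 4 shares a common factor with 26, so it cannot be used.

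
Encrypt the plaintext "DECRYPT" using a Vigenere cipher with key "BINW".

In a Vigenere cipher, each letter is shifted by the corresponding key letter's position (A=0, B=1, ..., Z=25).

Step 1: Repeat key to match plaintext length:
  Plaintext: DECRYPT
  Key:       BINWBIN
Step 2: Encrypt each letter:
  D(3) + B(1) = (3+1) mod 26 = 4 = E
  E(4) + I(8) = (4+8) mod 26 = 12 = M
  C(2) + N(13) = (2+13) mod 26 = 15 = P
  R(17) + W(22) = (17+22) mod 26 = 13 = N
  Y(24) + B(1) = (24+1) mod 26 = 25 = Z
  P(15) + I(8) = (15+8) mod 26 = 23 = X
  T(19) + N(13) = (19+13) mod 26 = 6 = G
Ciphertext: EMPNZXG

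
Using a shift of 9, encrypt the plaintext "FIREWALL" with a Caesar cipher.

Step 1: For each letter, shift forward by 9 positions (mod 26).
  F (position 5) -> position (5+9) mod 26 = 14 -> O
  I (position 8) -> position (8+9) mod 26 = 17 -> R
  R (position 17) -> position (17+9) mod 26 = 0 -> A
  E (position 4) -> position (4+9) mod 26 = 13 -> N
  W (position 22) -> position (22+9) mod 26 = 5 -> F
  A (position 0) -> position (0+9) mod 26 = 9 -> J
  L (position 11) -> position (11+9) mod 26 = 20 -> U
  L (position 11) -> position (11+9) mod 26 = 20 -> U
Result: ORANFJUU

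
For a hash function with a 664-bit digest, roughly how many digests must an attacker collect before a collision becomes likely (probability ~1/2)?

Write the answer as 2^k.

Step 1: The birthday paradox gives collision probability ~50% after sqrt(2^n) = 2^(n/2) hashes.
Step 2: For 664-bit output: 2^(664/2) = 2^332.
Step 3: Approximately 2^332 hash computations needed.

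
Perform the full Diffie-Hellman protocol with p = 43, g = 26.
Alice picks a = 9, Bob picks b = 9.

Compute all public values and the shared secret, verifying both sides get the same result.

Step 1: A = g^a mod p = 26^9 mod 43 = 2.
Step 2: B = g^b mod p = 26^9 mod 43 = 2.
Step 3: Alice computes s = B^a mod p = 2^9 mod 43 = 39.
Step 4: Bob computes s = A^b mod p = 2^9 mod 43 = 39.
Both sides agree: shared secret = 39.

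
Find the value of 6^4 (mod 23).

Step 1: Compute 6^4 mod 23 step by step, reducing modulo 23 at each step.
  6^1 mod 23 = 6
  6^2 mod 23 = (6 * 6) mod 23 = 13
  6^3 mod 23 = (13 * 6) mod 23 = 9
  6^4 mod 23 = (9 * 6) mod 23 = 8
Step 2: Result = 8.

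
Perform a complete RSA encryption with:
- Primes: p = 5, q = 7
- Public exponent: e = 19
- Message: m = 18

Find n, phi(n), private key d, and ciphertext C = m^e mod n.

Step 1: n = 5 * 7 = 35.
Step 2: phi(n) = (5-1)(7-1) = 4 * 6 = 24.
Step 3: Find d = 19^(-1) mod 24 = 19.
  Verify: 19 * 19 = 361 = 1 (mod 24).
Step 4: C = 18^19 mod 35 = 32.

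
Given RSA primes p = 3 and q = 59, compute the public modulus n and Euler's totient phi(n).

Step 1: n = p * q = 3 * 59 = 177.
Step 2: phi(n) = (p-1)(q-1) = 2 * 58 = 116.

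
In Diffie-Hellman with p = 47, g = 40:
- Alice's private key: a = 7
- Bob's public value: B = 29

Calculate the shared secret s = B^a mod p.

Step 1: s = B^a mod p = 29^7 mod 47.
  29^1 mod 47 = 29
  29^2 mod 47 = (29 * 29) mod 47 = 42
  29^3 mod 47 = (42 * 29) mod 47 = 43
  29^4 mod 47 = (43 * 29) mod 47 = 25
  29^5 mod 47 = (25 * 29) mod 47 = 20
  29^6 mod 47 = (20 * 29) mod 47 = 16
  29^7 mod 47 = (16 * 29) mod 47 = 41
Result: shared secret = 41.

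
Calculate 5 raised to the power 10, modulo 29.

Step 1: Compute 5^10 mod 29 step by step, reducing modulo 29 at each step.
  5^1 mod 29 = 5
  5^2 mod 29 = (5 * 5) mod 29 = 25
  5^3 mod 29 = (25 * 5) mod 29 = 9
  5^4 mod 29 = (9 * 5) mod 29 = 16
  5^5 mod 29 = (16 * 5) mod 29 = 22
  5^6 mod 29 = (22 * 5) mod 29 = 23
  5^7 mod 29 = (23 * 5) mod 29 = 28
  5^8 mod 29 = (28 * 5) mod 29 = 24
  5^9 mod 29 = (24 * 5) mod 29 = 4
  5^10 mod 29 = (4 * 5) mod 29 = 20
Step 2: Result = 20.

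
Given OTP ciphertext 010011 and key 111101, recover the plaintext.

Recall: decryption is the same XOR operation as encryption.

Step 1: XOR ciphertext with key:
  Ciphertext: 010011
  Key:        111101
  XOR:        101110
Step 2: Plaintext = 101110 = 46 in decimal.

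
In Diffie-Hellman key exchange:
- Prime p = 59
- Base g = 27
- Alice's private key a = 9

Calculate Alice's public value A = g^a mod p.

Step 1: A = g^a mod p = 27^9 mod 59.
  27^1 mod 59 = 27
  27^2 mod 59 = (27 * 27) mod 59 = 21
  27^3 mod 59 = (21 * 27) mod 59 = 36
  27^4 mod 59 = (36 * 27) mod 59 = 28
  27^5 mod 59 = (28 * 27) mod 59 = 48
  27^6 mod 59 = (48 * 27) mod 59 = 57
  27^7 mod 59 = (57 * 27) mod 59 = 5
  27^8 mod 59 = (5 * 27) mod 59 = 17
  27^9 mod 59 = (17 * 27) mod 59 = 46
Result: A = 46.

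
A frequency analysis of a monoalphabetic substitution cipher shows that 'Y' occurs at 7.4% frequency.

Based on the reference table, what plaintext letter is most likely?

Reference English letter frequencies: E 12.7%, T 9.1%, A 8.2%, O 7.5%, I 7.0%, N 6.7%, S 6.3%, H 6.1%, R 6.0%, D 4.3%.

Step 1: The observed frequency is 7.4%.
Step 2: Compare with English frequencies:
  E: 12.7% (difference: 5.3%)
  T: 9.1% (difference: 1.7%)
  A: 8.2% (difference: 0.8%)
  O: 7.5% (difference: 0.1%) <-- closest
  I: 7.0% (difference: 0.4%)
  N: 6.7% (difference: 0.7%)
  S: 6.3% (difference: 1.1%)
  H: 6.1% (difference: 1.3%)
  R: 6.0% (difference: 1.4%)
  D: 4.3% (difference: 3.1%)
Step 3: 'Y' most likely represents 'O' (frequency 7.5%).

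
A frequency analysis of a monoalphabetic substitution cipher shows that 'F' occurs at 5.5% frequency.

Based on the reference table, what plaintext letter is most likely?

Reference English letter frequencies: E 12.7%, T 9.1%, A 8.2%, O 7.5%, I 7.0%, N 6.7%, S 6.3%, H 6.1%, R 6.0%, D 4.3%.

Step 1: The observed frequency is 5.5%.
Step 2: Compare with English frequencies:
  E: 12.7% (difference: 7.2%)
  T: 9.1% (difference: 3.6%)
  A: 8.2% (difference: 2.7%)
  O: 7.5% (difference: 2.0%)
  I: 7.0% (difference: 1.5%)
  N: 6.7% (difference: 1.2%)
  S: 6.3% (difference: 0.8%)
  H: 6.1% (difference: 0.6%)
  R: 6.0% (difference: 0.5%) <-- closest
  D: 4.3% (difference: 1.2%)
Step 3: 'F' most likely represents 'R' (frequency 6.0%).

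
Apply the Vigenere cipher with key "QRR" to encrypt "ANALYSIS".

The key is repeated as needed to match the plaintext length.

Step 1: Repeat key to match plaintext length:
  Plaintext: ANALYSIS
  Key:       QRRQRRQR
Step 2: Encrypt each letter:
  A(0) + Q(16) = (0+16) mod 26 = 16 = Q
  N(13) + R(17) = (13+17) mod 26 = 4 = E
  A(0) + R(17) = (0+17) mod 26 = 17 = R
  L(11) + Q(16) = (11+16) mod 26 = 1 = B
  Y(24) + R(17) = (24+17) mod 26 = 15 = P
  S(18) + R(17) = (18+17) mod 26 = 9 = J
  I(8) + Q(16) = (8+16) mod 26 = 24 = Y
  S(18) + R(17) = (18+17) mod 26 = 9 = J
Ciphertext: QERBPJYJ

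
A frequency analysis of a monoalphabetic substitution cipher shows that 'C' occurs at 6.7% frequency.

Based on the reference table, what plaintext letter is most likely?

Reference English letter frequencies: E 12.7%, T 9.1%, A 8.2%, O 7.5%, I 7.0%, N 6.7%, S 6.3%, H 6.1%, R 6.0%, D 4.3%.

Step 1: The observed frequency is 6.7%.
Step 2: Compare with English frequencies:
  E: 12.7% (difference: 6.0%)
  T: 9.1% (difference: 2.4%)
  A: 8.2% (difference: 1.5%)
  O: 7.5% (difference: 0.8%)
  I: 7.0% (difference: 0.3%)
  N: 6.7% (difference: 0.0%) <-- closest
  S: 6.3% (difference: 0.4%)
  H: 6.1% (difference: 0.6%)
  R: 6.0% (difference: 0.7%)
  D: 4.3% (difference: 2.4%)
Step 3: 'C' most likely represents 'N' (frequency 6.7%).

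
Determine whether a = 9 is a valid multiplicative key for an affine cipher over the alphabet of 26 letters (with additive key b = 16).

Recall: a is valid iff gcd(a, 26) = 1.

Step 1: Compute gcd(9, 26).
Step 2: gcd(9, 26) = 1.
Since gcd = 1, 9 is coprime with 26, so it is a valid key.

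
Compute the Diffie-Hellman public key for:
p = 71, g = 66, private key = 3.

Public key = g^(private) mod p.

Step 1: A = g^a mod p = 66^3 mod 71.
  66^1 mod 71 = 66
  66^2 mod 71 = (66 * 66) mod 71 = 25
  66^3 mod 71 = (25 * 66) mod 71 = 17
Result: A = 17.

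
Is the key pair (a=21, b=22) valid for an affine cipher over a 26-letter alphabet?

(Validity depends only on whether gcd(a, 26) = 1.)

Step 1: Compute gcd(21, 26).
Step 2: gcd(21, 26) = 1.
Since gcd = 1, 21 is coprime with 26, so it is a valid key.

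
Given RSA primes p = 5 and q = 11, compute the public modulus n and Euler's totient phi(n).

Step 1: n = p * q = 5 * 11 = 55.
Step 2: phi(n) = (p-1)(q-1) = 4 * 10 = 40.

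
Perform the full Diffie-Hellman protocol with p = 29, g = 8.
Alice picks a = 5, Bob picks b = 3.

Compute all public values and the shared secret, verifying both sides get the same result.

Step 1: A = g^a mod p = 8^5 mod 29 = 27.
Step 2: B = g^b mod p = 8^3 mod 29 = 19.
Step 3: Alice computes s = B^a mod p = 19^5 mod 29 = 21.
Step 4: Bob computes s = A^b mod p = 27^3 mod 29 = 21.
Both sides agree: shared secret = 21.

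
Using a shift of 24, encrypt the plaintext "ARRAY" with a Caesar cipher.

Step 1: For each letter, shift forward by 24 positions (mod 26).
  A (position 0) -> position (0+24) mod 26 = 24 -> Y
  R (position 17) -> position (17+24) mod 26 = 15 -> P
  R (position 17) -> position (17+24) mod 26 = 15 -> P
  A (position 0) -> position (0+24) mod 26 = 24 -> Y
  Y (position 24) -> position (24+24) mod 26 = 22 -> W
Result: YPPYW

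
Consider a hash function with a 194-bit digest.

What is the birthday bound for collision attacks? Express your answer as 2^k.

Step 1: The birthday paradox gives collision probability ~50% after sqrt(2^n) = 2^(n/2) hashes.
Step 2: For 194-bit output: 2^(194/2) = 2^97.
Step 3: Approximately 2^97 hash computations needed.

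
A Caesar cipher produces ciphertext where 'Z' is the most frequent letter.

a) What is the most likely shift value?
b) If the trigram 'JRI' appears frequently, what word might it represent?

Step 1: In English, 'E' is the most frequent letter (12.7%).
Step 2: The most frequent ciphertext letter is 'Z' (position 25).
Step 3: Shift = (25 - 4) mod 26 = 21.
Step 4: Decrypt 'JRI' by shifting back 21:
  J -> O
  R -> W
  I -> N
Step 5: 'JRI' decrypts to 'OWN'.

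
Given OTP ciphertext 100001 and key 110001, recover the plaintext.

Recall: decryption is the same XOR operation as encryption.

Step 1: XOR ciphertext with key:
  Ciphertext: 100001
  Key:        110001
  XOR:        010000
Step 2: Plaintext = 010000 = 16 in decimal.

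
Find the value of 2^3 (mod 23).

Step 1: Compute 2^3 mod 23 step by step, reducing modulo 23 at each step.
  2^1 mod 23 = 2
  2^2 mod 23 = (2 * 2) mod 23 = 4
  2^3 mod 23 = (4 * 2) mod 23 = 8
Step 2: Result = 8.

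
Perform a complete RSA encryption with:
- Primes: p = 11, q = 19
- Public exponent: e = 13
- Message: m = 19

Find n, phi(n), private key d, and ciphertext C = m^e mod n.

Step 1: n = 11 * 19 = 209.
Step 2: phi(n) = (11-1)(19-1) = 10 * 18 = 180.
Step 3: Find d = 13^(-1) mod 180 = 97.
  Verify: 13 * 97 = 1261 = 1 (mod 180).
Step 4: C = 19^13 mod 209 = 171.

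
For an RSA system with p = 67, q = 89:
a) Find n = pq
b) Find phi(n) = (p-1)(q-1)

Step 1: n = p * q = 67 * 89 = 5963.
Step 2: phi(n) = (p-1)(q-1) = 66 * 88 = 5808.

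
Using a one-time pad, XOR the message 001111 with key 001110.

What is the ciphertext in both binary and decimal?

Step 1: Write out the XOR operation bit by bit:
  Message: 001111
  Key:     001110
  XOR:     000001
Step 2: Convert to decimal: 000001 = 1.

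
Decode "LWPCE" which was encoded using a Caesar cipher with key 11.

Step 1: Reverse the shift by subtracting 11 from each letter position.
  L (position 11) -> position (11-11) mod 26 = 0 -> A
  W (position 22) -> position (22-11) mod 26 = 11 -> L
  P (position 15) -> position (15-11) mod 26 = 4 -> E
  C (position 2) -> position (2-11) mod 26 = 17 -> R
  E (position 4) -> position (4-11) mod 26 = 19 -> T
Decrypted message: ALERT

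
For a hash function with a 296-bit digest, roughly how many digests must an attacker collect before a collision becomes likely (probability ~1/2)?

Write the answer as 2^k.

Step 1: The birthday paradox gives collision probability ~50% after sqrt(2^n) = 2^(n/2) hashes.
Step 2: For 296-bit output: 2^(296/2) = 2^148.
Step 3: Approximately 2^148 hash computations needed.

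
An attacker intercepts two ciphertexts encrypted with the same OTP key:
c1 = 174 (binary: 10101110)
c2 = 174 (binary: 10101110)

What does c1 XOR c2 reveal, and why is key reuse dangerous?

Step 1: c1 XOR c2 = (m1 XOR k) XOR (m2 XOR k).
Step 2: By XOR associativity/commutativity: = m1 XOR m2 XOR k XOR k = m1 XOR m2.
Step 3: 10101110 XOR 10101110 = 00000000 = 0.
Step 4: The key cancels out! An attacker learns m1 XOR m2 = 0, revealing the relationship between plaintexts.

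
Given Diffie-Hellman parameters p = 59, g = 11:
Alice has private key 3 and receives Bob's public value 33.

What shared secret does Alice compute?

Step 1: s = B^a mod p = 33^3 mod 59.
  33^1 mod 59 = 33
  33^2 mod 59 = (33 * 33) mod 59 = 27
  33^3 mod 59 = (27 * 33) mod 59 = 6
Result: shared secret = 6.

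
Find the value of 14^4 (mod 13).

Step 1: Compute 14^4 mod 13 step by step, reducing modulo 13 at each step.
  14^1 mod 13 = 1
  14^2 mod 13 = (1 * 14) mod 13 = 1
  14^3 mod 13 = (1 * 14) mod 13 = 1
  14^4 mod 13 = (1 * 14) mod 13 = 1
Step 2: Result = 1.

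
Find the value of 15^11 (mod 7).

Step 1: Compute 15^11 mod 7 step by step, reducing modulo 7 at each step.
  15^1 mod 7 = 1
  15^2 mod 7 = (1 * 15) mod 7 = 1
  15^3 mod 7 = (1 * 15) mod 7 = 1
  15^4 mod 7 = (1 * 15) mod 7 = 1
  15^5 mod 7 = (1 * 15) mod 7 = 1
  15^6 mod 7 = (1 * 15) mod 7 = 1
  15^7 mod 7 = (1 * 15) mod 7 = 1
  15^8 mod 7 = (1 * 15) mod 7 = 1
  15^9 mod 7 = (1 * 15) mod 7 = 1
  15^10 mod 7 = (1 * 15) mod 7 = 1
  15^11 mod 7 = (1 * 15) mod 7 = 1
Step 2: Result = 1.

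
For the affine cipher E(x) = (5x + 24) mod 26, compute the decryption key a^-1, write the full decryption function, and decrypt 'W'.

Step 1: Find a^-1, the modular inverse of 5 mod 26.
Step 2: We need 5 * a^-1 = 1 (mod 26).
Step 3: 5 * 21 = 105 = 4 * 26 + 1, so a^-1 = 21.
Step 4: D(y) = 21(y - 24) mod 26.
Step 5: Apply to 'W' (y = 22): D(22) = 21 * (22 - 24) mod 26 = 21 * -2 mod 26 = 10 -> 'K'.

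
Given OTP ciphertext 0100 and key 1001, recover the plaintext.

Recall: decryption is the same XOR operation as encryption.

Step 1: XOR ciphertext with key:
  Ciphertext: 0100
  Key:        1001
  XOR:        1101
Step 2: Plaintext = 1101 = 13 in decimal.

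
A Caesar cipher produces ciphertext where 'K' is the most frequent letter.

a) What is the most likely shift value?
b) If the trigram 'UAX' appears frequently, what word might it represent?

Step 1: In English, 'E' is the most frequent letter (12.7%).
Step 2: The most frequent ciphertext letter is 'K' (position 10).
Step 3: Shift = (10 - 4) mod 26 = 6.
Step 4: Decrypt 'UAX' by shifting back 6:
  U -> O
  A -> U
  X -> R
Step 5: 'UAX' decrypts to 'OUR'.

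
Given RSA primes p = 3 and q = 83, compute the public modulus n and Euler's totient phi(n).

Step 1: n = p * q = 3 * 83 = 249.
Step 2: phi(n) = (p-1)(q-1) = 2 * 82 = 164.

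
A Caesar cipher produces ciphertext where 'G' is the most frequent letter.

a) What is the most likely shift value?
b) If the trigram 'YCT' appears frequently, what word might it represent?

Step 1: In English, 'E' is the most frequent letter (12.7%).
Step 2: The most frequent ciphertext letter is 'G' (position 6).
Step 3: Shift = (6 - 4) mod 26 = 2.
Step 4: Decrypt 'YCT' by shifting back 2:
  Y -> W
  C -> A
  T -> R
Step 5: 'YCT' decrypts to 'WAR'.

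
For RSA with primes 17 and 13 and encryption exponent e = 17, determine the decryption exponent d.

Step 1: n = 17 * 13 = 221.
Step 2: phi(n) = 16 * 12 = 192.
Step 3: Find d such that 17 * d = 1 (mod 192).
Step 4: d = 17^(-1) mod 192 = 113.
Verification: 17 * 113 = 1921 = 10 * 192 + 1.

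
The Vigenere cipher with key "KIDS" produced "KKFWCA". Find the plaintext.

Step 1: Extend key: KIDSKI
Step 2: Decrypt each letter (c - k) mod 26:
  K(10) - K(10) = (10-10) mod 26 = 0 = A
  K(10) - I(8) = (10-8) mod 26 = 2 = C
  F(5) - D(3) = (5-3) mod 26 = 2 = C
  W(22) - S(18) = (22-18) mod 26 = 4 = E
  C(2) - K(10) = (2-10) mod 26 = 18 = S
  A(0) - I(8) = (0-8) mod 26 = 18 = S
Plaintext: ACCESS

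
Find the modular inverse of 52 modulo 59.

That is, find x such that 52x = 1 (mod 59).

Step 1: We need x such that 52 * x = 1 (mod 59).
Step 2: Using the extended Euclidean algorithm or trial:
  52 * 42 = 2184 = 37 * 59 + 1.
Step 3: Since 2184 mod 59 = 1, the inverse is x = 42.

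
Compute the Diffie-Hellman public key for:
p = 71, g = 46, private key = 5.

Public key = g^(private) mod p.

Step 1: A = g^a mod p = 46^5 mod 71.
  46^1 mod 71 = 46
  46^2 mod 71 = (46 * 46) mod 71 = 57
  46^3 mod 71 = (57 * 46) mod 71 = 66
  46^4 mod 71 = (66 * 46) mod 71 = 54
  46^5 mod 71 = (54 * 46) mod 71 = 70
Result: A = 70.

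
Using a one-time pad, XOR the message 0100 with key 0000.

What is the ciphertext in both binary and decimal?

Step 1: Write out the XOR operation bit by bit:
  Message: 0100
  Key:     0000
  XOR:     0100
Step 2: Convert to decimal: 0100 = 4.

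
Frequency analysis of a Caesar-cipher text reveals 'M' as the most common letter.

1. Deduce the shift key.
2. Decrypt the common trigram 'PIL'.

Step 1: In English, 'E' is the most frequent letter (12.7%).
Step 2: The most frequent ciphertext letter is 'M' (position 12).
Step 3: Shift = (12 - 4) mod 26 = 8.
Step 4: Decrypt 'PIL' by shifting back 8:
  P -> H
  I -> A
  L -> D
Step 5: 'PIL' decrypts to 'HAD'.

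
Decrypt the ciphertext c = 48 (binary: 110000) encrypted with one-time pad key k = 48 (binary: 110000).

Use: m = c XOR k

Step 1: XOR ciphertext with key:
  Ciphertext: 110000
  Key:        110000
  XOR:        000000
Step 2: Plaintext = 000000 = 0 in decimal.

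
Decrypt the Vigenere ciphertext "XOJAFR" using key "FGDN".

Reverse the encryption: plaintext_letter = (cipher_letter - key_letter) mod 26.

Step 1: Extend key: FGDNFG
Step 2: Decrypt each letter (c - k) mod 26:
  X(23) - F(5) = (23-5) mod 26 = 18 = S
  O(14) - G(6) = (14-6) mod 26 = 8 = I
  J(9) - D(3) = (9-3) mod 26 = 6 = G
  A(0) - N(13) = (0-13) mod 26 = 13 = N
  F(5) - F(5) = (5-5) mod 26 = 0 = A
  R(17) - G(6) = (17-6) mod 26 = 11 = L
Plaintext: SIGNAL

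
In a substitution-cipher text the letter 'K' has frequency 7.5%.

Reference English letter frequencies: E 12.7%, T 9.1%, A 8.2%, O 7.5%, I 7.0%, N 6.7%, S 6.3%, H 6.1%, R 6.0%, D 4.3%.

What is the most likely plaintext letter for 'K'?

Step 1: The observed frequency is 7.5%.
Step 2: Compare with English frequencies:
  E: 12.7% (difference: 5.2%)
  T: 9.1% (difference: 1.6%)
  A: 8.2% (difference: 0.7%)
  O: 7.5% (difference: 0.0%) <-- closest
  I: 7.0% (difference: 0.5%)
  N: 6.7% (difference: 0.8%)
  S: 6.3% (difference: 1.2%)
  H: 6.1% (difference: 1.4%)
  R: 6.0% (difference: 1.5%)
  D: 4.3% (difference: 3.2%)
Step 3: 'K' most likely represents 'O' (frequency 7.5%).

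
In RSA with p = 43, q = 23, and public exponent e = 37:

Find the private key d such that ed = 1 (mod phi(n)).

Step 1: n = 43 * 23 = 989.
Step 2: phi(n) = 42 * 22 = 924.
Step 3: Find d such that 37 * d = 1 (mod 924).
Step 4: d = 37^(-1) mod 924 = 25.
Verification: 37 * 25 = 925 = 1 * 924 + 1.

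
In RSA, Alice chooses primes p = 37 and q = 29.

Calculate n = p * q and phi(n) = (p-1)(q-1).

Step 1: n = p * q = 37 * 29 = 1073.
Step 2: phi(n) = (p-1)(q-1) = 36 * 28 = 1008.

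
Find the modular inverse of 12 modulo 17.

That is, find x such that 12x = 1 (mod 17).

Step 1: We need x such that 12 * x = 1 (mod 17).
Step 2: Using the extended Euclidean algorithm or trial:
  12 * 10 = 120 = 7 * 17 + 1.
Step 3: Since 120 mod 17 = 1, the inverse is x = 10.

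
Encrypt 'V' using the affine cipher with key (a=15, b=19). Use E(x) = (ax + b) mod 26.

Step 1: Convert 'V' to number: x = 21.
Step 2: E(21) = (15 * 21 + 19) mod 26 = 334 mod 26 = 22.
Step 3: Convert 22 back to letter: W.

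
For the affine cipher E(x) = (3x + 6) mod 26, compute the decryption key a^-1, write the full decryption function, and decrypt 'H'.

Step 1: Find a^-1, the modular inverse of 3 mod 26.
Step 2: We need 3 * a^-1 = 1 (mod 26).
Step 3: 3 * 9 = 27 = 1 * 26 + 1, so a^-1 = 9.
Step 4: D(y) = 9(y - 6) mod 26.
Step 5: Apply to 'H' (y = 7): D(7) = 9 * (7 - 6) mod 26 = 9 * 1 mod 26 = 9 -> 'J'.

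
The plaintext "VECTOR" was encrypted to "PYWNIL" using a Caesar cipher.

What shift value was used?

Step 1: Compare first letters: V (position 21) -> P (position 15).
Step 2: Shift = (15 - 21) mod 26 = 20.
The shift value is 20.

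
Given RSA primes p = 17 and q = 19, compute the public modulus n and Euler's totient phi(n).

Step 1: n = p * q = 17 * 19 = 323.
Step 2: phi(n) = (p-1)(q-1) = 16 * 18 = 288.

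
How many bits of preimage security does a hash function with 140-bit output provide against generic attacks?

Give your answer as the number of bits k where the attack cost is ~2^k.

Step 1: The hash has a 140-bit output.
Step 2: Preimage resistance means: given a digest h(x), it should be infeasible to find any input that hashes to it.
With a 140-bit output there are 2^140 possible digests, so a generic brute-force preimage search costs about 2^140 evaluations.
Step 3: Security level = 140 bits.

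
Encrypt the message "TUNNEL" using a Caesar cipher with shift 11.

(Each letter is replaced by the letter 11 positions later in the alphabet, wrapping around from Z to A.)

Step 1: For each letter, shift forward by 11 positions (mod 26).
  T (position 19) -> position (19+11) mod 26 = 4 -> E
  U (position 20) -> position (20+11) mod 26 = 5 -> F
  N (position 13) -> position (13+11) mod 26 = 24 -> Y
  N (position 13) -> position (13+11) mod 26 = 24 -> Y
  E (position 4) -> position (4+11) mod 26 = 15 -> P
  L (position 11) -> position (11+11) mod 26 = 22 -> W
Result: EFYYPW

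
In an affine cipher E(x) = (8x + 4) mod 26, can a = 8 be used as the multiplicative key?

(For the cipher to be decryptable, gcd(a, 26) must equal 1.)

Step 1: Compute gcd(8, 26).
Step 2: gcd(8, 26) = 2.
Since gcd = 2 != 1, 8 shares a common factor with 26, so it cannot be used.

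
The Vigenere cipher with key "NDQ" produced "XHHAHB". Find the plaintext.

Step 1: Extend key: NDQNDQ
Step 2: Decrypt each letter (c - k) mod 26:
  X(23) - N(13) = (23-13) mod 26 = 10 = K
  H(7) - D(3) = (7-3) mod 26 = 4 = E
  H(7) - Q(16) = (7-16) mod 26 = 17 = R
  A(0) - N(13) = (0-13) mod 26 = 13 = N
  H(7) - D(3) = (7-3) mod 26 = 4 = E
  B(1) - Q(16) = (1-16) mod 26 = 11 = L
Plaintext: KERNEL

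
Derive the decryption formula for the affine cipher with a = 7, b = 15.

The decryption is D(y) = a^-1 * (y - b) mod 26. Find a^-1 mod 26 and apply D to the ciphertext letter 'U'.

Step 1: Find a^-1, the modular inverse of 7 mod 26.
Step 2: We need 7 * a^-1 = 1 (mod 26).
Step 3: 7 * 15 = 105 = 4 * 26 + 1, so a^-1 = 15.
Step 4: D(y) = 15(y - 15) mod 26.
Step 5: Apply to 'U' (y = 20): D(20) = 15 * (20 - 15) mod 26 = 15 * 5 mod 26 = 23 -> 'X'.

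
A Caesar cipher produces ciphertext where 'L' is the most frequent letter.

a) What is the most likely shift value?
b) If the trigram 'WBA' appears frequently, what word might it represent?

Step 1: In English, 'E' is the most frequent letter (12.7%).
Step 2: The most frequent ciphertext letter is 'L' (position 11).
Step 3: Shift = (11 - 4) mod 26 = 7.
Step 4: Decrypt 'WBA' by shifting back 7:
  W -> P
  B -> U
  A -> T
Step 5: 'WBA' decrypts to 'PUT'.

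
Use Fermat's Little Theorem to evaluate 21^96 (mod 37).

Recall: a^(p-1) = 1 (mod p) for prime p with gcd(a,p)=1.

Step 1: Since 37 is prime, by Fermat's Little Theorem: 21^36 = 1 (mod 37).
Step 2: Reduce exponent: 96 mod 36 = 24.
Step 3: So 21^96 = 21^24 (mod 37).
Step 4: 21^24 mod 37 = 10.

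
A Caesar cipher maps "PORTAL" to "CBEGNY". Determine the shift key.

Step 1: Compare first letters: P (position 15) -> C (position 2).
Step 2: Shift = (2 - 15) mod 26 = 13.
The shift value is 13.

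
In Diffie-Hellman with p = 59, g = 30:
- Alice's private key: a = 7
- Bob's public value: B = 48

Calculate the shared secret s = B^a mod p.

Step 1: s = B^a mod p = 48^7 mod 59.
  48^1 mod 59 = 48
  48^2 mod 59 = (48 * 48) mod 59 = 3
  48^3 mod 59 = (3 * 48) mod 59 = 26
  48^4 mod 59 = (26 * 48) mod 59 = 9
  48^5 mod 59 = (9 * 48) mod 59 = 19
  48^6 mod 59 = (19 * 48) mod 59 = 27
  48^7 mod 59 = (27 * 48) mod 59 = 57
Result: shared secret = 57.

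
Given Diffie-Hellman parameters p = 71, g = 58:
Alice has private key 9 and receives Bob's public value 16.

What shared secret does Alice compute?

Step 1: s = B^a mod p = 16^9 mod 71.
  16^1 mod 71 = 16
  16^2 mod 71 = (16 * 16) mod 71 = 43
  16^3 mod 71 = (43 * 16) mod 71 = 49
  16^4 mod 71 = (49 * 16) mod 71 = 3
  16^5 mod 71 = (3 * 16) mod 71 = 48
  16^6 mod 71 = (48 * 16) mod 71 = 58
  16^7 mod 71 = (58 * 16) mod 71 = 5
  16^8 mod 71 = (5 * 16) mod 71 = 9
  16^9 mod 71 = (9 * 16) mod 71 = 2
Result: shared secret = 2.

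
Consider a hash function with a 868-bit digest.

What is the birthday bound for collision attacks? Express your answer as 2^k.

Step 1: The birthday paradox gives collision probability ~50% after sqrt(2^n) = 2^(n/2) hashes.
Step 2: For 868-bit output: 2^(868/2) = 2^434.
Step 3: Approximately 2^434 hash computations needed.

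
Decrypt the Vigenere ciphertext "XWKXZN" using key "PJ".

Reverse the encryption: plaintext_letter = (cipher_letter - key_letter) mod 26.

Step 1: Extend key: PJPJPJ
Step 2: Decrypt each letter (c - k) mod 26:
  X(23) - P(15) = (23-15) mod 26 = 8 = I
  W(22) - J(9) = (22-9) mod 26 = 13 = N
  K(10) - P(15) = (10-15) mod 26 = 21 = V
  X(23) - J(9) = (23-9) mod 26 = 14 = O
  Z(25) - P(15) = (25-15) mod 26 = 10 = K
  N(13) - J(9) = (13-9) mod 26 = 4 = E
Plaintext: INVOKE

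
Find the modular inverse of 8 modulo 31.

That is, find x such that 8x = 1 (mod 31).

Step 1: We need x such that 8 * x = 1 (mod 31).
Step 2: Using the extended Euclidean algorithm or trial:
  8 * 4 = 32 = 1 * 31 + 1.
Step 3: Since 32 mod 31 = 1, the inverse is x = 4.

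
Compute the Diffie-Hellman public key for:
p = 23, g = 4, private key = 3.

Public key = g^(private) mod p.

Step 1: A = g^a mod p = 4^3 mod 23.
  4^1 mod 23 = 4
  4^2 mod 23 = (4 * 4) mod 23 = 16
  4^3 mod 23 = (16 * 4) mod 23 = 18
Result: A = 18.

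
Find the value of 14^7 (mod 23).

Step 1: Compute 14^7 mod 23 step by step, reducing modulo 23 at each step.
  14^1 mod 23 = 14
  14^2 mod 23 = (14 * 14) mod 23 = 12
  14^3 mod 23 = (12 * 14) mod 23 = 7
  14^4 mod 23 = (7 * 14) mod 23 = 6
  14^5 mod 23 = (6 * 14) mod 23 = 15
  14^6 mod 23 = (15 * 14) mod 23 = 3
  14^7 mod 23 = (3 * 14) mod 23 = 19
Step 2: Result = 19.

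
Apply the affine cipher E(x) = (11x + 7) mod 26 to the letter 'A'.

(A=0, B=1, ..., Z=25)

Step 1: Convert 'A' to number: x = 0.
Step 2: E(0) = (11 * 0 + 7) mod 26 = 7 mod 26 = 7.
Step 3: Convert 7 back to letter: H.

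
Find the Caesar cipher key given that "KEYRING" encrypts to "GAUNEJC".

Step 1: Compare first letters: K (position 10) -> G (position 6).
Step 2: Shift = (6 - 10) mod 26 = 22.
The shift value is 22.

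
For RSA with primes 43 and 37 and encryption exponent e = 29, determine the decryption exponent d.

Step 1: n = 43 * 37 = 1591.
Step 2: phi(n) = 42 * 36 = 1512.
Step 3: Find d such that 29 * d = 1 (mod 1512).
Step 4: d = 29^(-1) mod 1512 = 365.
Verification: 29 * 365 = 10585 = 7 * 1512 + 1.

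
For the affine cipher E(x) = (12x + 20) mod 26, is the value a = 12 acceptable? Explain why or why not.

Step 1: Compute gcd(12, 26).
Step 2: gcd(12, 26) = 2.
Since gcd = 2 != 1, 12 shares a common factor with 26, so it cannot be used.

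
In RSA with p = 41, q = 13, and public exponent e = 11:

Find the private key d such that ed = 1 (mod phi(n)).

Step 1: n = 41 * 13 = 533.
Step 2: phi(n) = 40 * 12 = 480.
Step 3: Find d such that 11 * d = 1 (mod 480).
Step 4: d = 11^(-1) mod 480 = 131.
Verification: 11 * 131 = 1441 = 3 * 480 + 1.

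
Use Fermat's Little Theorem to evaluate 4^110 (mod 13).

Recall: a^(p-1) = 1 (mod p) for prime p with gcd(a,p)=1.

Step 1: Since 13 is prime, by Fermat's Little Theorem: 4^12 = 1 (mod 13).
Step 2: Reduce exponent: 110 mod 12 = 2.
Step 3: So 4^110 = 4^2 (mod 13).
Step 4: 4^2 mod 13 = 3.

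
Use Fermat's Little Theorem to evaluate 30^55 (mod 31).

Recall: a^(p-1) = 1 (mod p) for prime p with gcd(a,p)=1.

Step 1: Since 31 is prime, by Fermat's Little Theorem: 30^30 = 1 (mod 31).
Step 2: Reduce exponent: 55 mod 30 = 25.
Step 3: So 30^55 = 30^25 (mod 31).
Step 4: 30^25 mod 31 = 30.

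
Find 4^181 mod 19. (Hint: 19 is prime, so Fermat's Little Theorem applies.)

Step 1: Since 19 is prime, by Fermat's Little Theorem: 4^18 = 1 (mod 19).
Step 2: Reduce exponent: 181 mod 18 = 1.
Step 3: So 4^181 = 4^1 (mod 19).
Step 4: 4^1 mod 19 = 4.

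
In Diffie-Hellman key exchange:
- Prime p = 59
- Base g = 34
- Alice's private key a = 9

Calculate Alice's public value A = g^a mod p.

Step 1: A = g^a mod p = 34^9 mod 59.
  34^1 mod 59 = 34
  34^2 mod 59 = (34 * 34) mod 59 = 35
  34^3 mod 59 = (35 * 34) mod 59 = 10
  34^4 mod 59 = (10 * 34) mod 59 = 45
  34^5 mod 59 = (45 * 34) mod 59 = 55
  34^6 mod 59 = (55 * 34) mod 59 = 41
  34^7 mod 59 = (41 * 34) mod 59 = 37
  34^8 mod 59 = (37 * 34) mod 59 = 19
  34^9 mod 59 = (19 * 34) mod 59 = 56
Result: A = 56.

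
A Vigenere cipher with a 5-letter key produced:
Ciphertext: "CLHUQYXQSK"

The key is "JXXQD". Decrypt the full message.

Step 1: Key 'JXXQD' has length 5. Extended key: JXXQDJXXQD
Step 2: Decrypt each position:
  C(2) - J(9) = 19 = T
  L(11) - X(23) = 14 = O
  H(7) - X(23) = 10 = K
  U(20) - Q(16) = 4 = E
  Q(16) - D(3) = 13 = N
  Y(24) - J(9) = 15 = P
  X(23) - X(23) = 0 = A
  Q(16) - X(23) = 19 = T
  S(18) - Q(16) = 2 = C
  K(10) - D(3) = 7 = H
Plaintext: TOKENPATCH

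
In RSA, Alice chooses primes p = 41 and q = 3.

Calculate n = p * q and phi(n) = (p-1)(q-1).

Step 1: n = p * q = 41 * 3 = 123.
Step 2: phi(n) = (p-1)(q-1) = 40 * 2 = 80.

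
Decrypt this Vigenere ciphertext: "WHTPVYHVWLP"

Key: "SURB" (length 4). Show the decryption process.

Step 1: Key 'SURB' has length 4. Extended key: SURBSURBSUR
Step 2: Decrypt each position:
  W(22) - S(18) = 4 = E
  H(7) - U(20) = 13 = N
  T(19) - R(17) = 2 = C
  P(15) - B(1) = 14 = O
  V(21) - S(18) = 3 = D
  Y(24) - U(20) = 4 = E
  H(7) - R(17) = 16 = Q
  V(21) - B(1) = 20 = U
  W(22) - S(18) = 4 = E
  L(11) - U(20) = 17 = R
  P(15) - R(17) = 24 = Y
Plaintext: ENCODEQUERY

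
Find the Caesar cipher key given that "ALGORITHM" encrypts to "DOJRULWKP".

Step 1: Compare first letters: A (position 0) -> D (position 3).
Step 2: Shift = (3 - 0) mod 26 = 3.
The shift value is 3.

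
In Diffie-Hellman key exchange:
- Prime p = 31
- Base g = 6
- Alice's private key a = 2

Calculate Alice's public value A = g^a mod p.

Step 1: A = g^a mod p = 6^2 mod 31.
  6^1 mod 31 = 6
  6^2 mod 31 = (6 * 6) mod 31 = 5
Result: A = 5.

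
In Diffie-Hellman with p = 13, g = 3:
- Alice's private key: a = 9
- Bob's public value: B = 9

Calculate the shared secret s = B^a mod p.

Step 1: s = B^a mod p = 9^9 mod 13.
  9^1 mod 13 = 9
  9^2 mod 13 = (9 * 9) mod 13 = 3
  9^3 mod 13 = (3 * 9) mod 13 = 1
  9^4 mod 13 = (1 * 9) mod 13 = 9
  9^5 mod 13 = (9 * 9) mod 13 = 3
  9^6 mod 13 = (3 * 9) mod 13 = 1
  9^7 mod 13 = (1 * 9) mod 13 = 9
  9^8 mod 13 = (9 * 9) mod 13 = 3
  9^9 mod 13 = (3 * 9) mod 13 = 1
Result: shared secret = 1.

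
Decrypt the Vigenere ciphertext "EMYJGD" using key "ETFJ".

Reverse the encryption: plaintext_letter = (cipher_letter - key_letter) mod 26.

Step 1: Extend key: ETFJET
Step 2: Decrypt each letter (c - k) mod 26:
  E(4) - E(4) = (4-4) mod 26 = 0 = A
  M(12) - T(19) = (12-19) mod 26 = 19 = T
  Y(24) - F(5) = (24-5) mod 26 = 19 = T
  J(9) - J(9) = (9-9) mod 26 = 0 = A
  G(6) - E(4) = (6-4) mod 26 = 2 = C
  D(3) - T(19) = (3-19) mod 26 = 10 = K
Plaintext: ATTACK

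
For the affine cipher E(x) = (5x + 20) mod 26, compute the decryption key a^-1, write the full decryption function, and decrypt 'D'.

Step 1: Find a^-1, the modular inverse of 5 mod 26.
Step 2: We need 5 * a^-1 = 1 (mod 26).
Step 3: 5 * 21 = 105 = 4 * 26 + 1, so a^-1 = 21.
Step 4: D(y) = 21(y - 20) mod 26.
Step 5: Apply to 'D' (y = 3): D(3) = 21 * (3 - 20) mod 26 = 21 * -17 mod 26 = 7 -> 'H'.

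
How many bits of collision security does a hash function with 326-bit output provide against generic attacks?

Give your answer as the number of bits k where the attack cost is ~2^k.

Step 1: The hash has a 326-bit output.
Step 2: Collision resistance means it should be infeasible to find any x != y with h(x) = h(y).
By the birthday bound, a generic collision search succeeds after about sqrt(2^326) = 2^(326/2) = 2^163 evaluations.
Step 3: Security level = 163 bits.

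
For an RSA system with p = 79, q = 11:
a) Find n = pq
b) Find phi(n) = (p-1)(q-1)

Step 1: n = p * q = 79 * 11 = 869.
Step 2: phi(n) = (p-1)(q-1) = 78 * 10 = 780.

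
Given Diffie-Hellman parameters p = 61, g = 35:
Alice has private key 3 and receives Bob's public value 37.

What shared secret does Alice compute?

Step 1: s = B^a mod p = 37^3 mod 61.
  37^1 mod 61 = 37
  37^2 mod 61 = (37 * 37) mod 61 = 27
  37^3 mod 61 = (27 * 37) mod 61 = 23
Result: shared secret = 23.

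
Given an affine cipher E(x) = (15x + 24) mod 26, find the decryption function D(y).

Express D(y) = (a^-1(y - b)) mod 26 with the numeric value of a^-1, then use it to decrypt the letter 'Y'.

Step 1: Find a^-1, the modular inverse of 15 mod 26.
Step 2: We need 15 * a^-1 = 1 (mod 26).
Step 3: 15 * 7 = 105 = 4 * 26 + 1, so a^-1 = 7.
Step 4: D(y) = 7(y - 24) mod 26.
Step 5: Apply to 'Y' (y = 24): D(24) = 7 * (24 - 24) mod 26 = 7 * 0 mod 26 = 0 -> 'A'.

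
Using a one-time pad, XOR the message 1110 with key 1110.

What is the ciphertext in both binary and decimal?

Step 1: Write out the XOR operation bit by bit:
  Message: 1110
  Key:     1110
  XOR:     0000
Step 2: Convert to decimal: 0000 = 0.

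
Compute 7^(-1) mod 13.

Step 1: We need x such that 7 * x = 1 (mod 13).
Step 2: Using the extended Euclidean algorithm or trial:
  7 * 2 = 14 = 1 * 13 + 1.
Step 3: Since 14 mod 13 = 1, the inverse is x = 2.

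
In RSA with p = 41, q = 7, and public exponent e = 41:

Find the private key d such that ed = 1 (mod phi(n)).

Step 1: n = 41 * 7 = 287.
Step 2: phi(n) = 40 * 6 = 240.
Step 3: Find d such that 41 * d = 1 (mod 240).
Step 4: d = 41^(-1) mod 240 = 41.
Verification: 41 * 41 = 1681 = 7 * 240 + 1.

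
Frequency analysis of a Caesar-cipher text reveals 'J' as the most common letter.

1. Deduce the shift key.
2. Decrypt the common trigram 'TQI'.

Step 1: In English, 'E' is the most frequent letter (12.7%).
Step 2: The most frequent ciphertext letter is 'J' (position 9).
Step 3: Shift = (9 - 4) mod 26 = 5.
Step 4: Decrypt 'TQI' by shifting back 5:
  T -> O
  Q -> L
  I -> D
Step 5: 'TQI' decrypts to 'OLD'.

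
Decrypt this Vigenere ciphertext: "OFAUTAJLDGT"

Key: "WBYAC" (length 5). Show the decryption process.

Step 1: Key 'WBYAC' has length 5. Extended key: WBYACWBYACW
Step 2: Decrypt each position:
  O(14) - W(22) = 18 = S
  F(5) - B(1) = 4 = E
  A(0) - Y(24) = 2 = C
  U(20) - A(0) = 20 = U
  T(19) - C(2) = 17 = R
  A(0) - W(22) = 4 = E
  J(9) - B(1) = 8 = I
  L(11) - Y(24) = 13 = N
  D(3) - A(0) = 3 = D
  G(6) - C(2) = 4 = E
  T(19) - W(22) = 23 = X
Plaintext: SECUREINDEX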